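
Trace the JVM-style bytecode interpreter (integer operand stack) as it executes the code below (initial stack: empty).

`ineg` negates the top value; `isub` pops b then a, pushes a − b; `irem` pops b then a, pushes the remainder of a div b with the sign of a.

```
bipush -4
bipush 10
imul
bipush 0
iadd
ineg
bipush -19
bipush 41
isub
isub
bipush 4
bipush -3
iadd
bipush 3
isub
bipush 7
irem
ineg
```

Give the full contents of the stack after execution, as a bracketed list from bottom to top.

bipush -4  → [-4]
bipush 10  → [-4, 10]
imul       → [-40]
bipush 0   → [-40, 0]
iadd       → [-40]
ineg       → [40]
bipush -19 → [40, -19]
bipush 41  → [40, -19, 41]
isub       → [40, -60]
isub       → [100]
bipush 4   → [100, 4]
bipush -3  → [100, 4, -3]
iadd       → [100, 1]
bipush 3   → [100, 1, 3]
isub       → [100, -2]
bipush 7   → [100, -2, 7]
irem       → [100, -2]
ineg       → [100, 2]

[100, 2]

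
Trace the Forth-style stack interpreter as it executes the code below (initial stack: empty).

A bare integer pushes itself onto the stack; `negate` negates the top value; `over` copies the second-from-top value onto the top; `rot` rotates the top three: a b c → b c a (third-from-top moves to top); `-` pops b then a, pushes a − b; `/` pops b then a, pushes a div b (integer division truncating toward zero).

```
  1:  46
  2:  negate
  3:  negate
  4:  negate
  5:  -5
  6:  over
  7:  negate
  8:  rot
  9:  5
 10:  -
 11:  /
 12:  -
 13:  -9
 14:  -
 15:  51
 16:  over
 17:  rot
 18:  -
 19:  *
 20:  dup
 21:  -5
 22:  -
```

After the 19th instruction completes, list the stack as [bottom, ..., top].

46     : 46
negate : -46
negate : 46
negate : -46
-5     : -46 -5
over   : -46 -5 -46
negate : -46 -5 46
rot    : -5 46 -46
5      : -5 46 -46 5
-      : -5 46 -51
/      : -5 0
-      : -5
-9     : -5 -9
-      : 4
51     : 4 51
over   : 4 51 4
rot    : 51 4 4
-      : 51 0
*      : 0

[0]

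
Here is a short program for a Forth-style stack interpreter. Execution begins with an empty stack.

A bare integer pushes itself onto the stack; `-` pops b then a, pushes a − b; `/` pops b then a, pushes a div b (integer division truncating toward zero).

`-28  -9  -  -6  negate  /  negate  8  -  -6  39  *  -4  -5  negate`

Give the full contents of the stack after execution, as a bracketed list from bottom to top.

-28    → [-28]
-9     → [-28, -9]
-      → [-19]
-6     → [-19, -6]
negate → [-19, 6]
/      → [-3]
negate → [3]
8      → [3, 8]
-      → [-5]
-6     → [-5, -6]
39     → [-5, -6, 39]
*      → [-5, -234]
-4     → [-5, -234, -4]
-5     → [-5, -234, -4, -5]
negate → [-5, -234, -4, 5]

[-5, -234, -4, 5]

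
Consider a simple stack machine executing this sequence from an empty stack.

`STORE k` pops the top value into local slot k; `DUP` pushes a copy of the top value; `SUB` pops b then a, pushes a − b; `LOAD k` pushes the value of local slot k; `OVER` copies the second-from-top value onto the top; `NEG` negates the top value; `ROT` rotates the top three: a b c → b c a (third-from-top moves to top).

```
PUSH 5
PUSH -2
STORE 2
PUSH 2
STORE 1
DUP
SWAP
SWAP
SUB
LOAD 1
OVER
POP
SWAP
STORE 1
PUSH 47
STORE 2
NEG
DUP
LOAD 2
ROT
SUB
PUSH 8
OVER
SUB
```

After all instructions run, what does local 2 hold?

PUSH 5  : [5]
PUSH -2 : [5, -2]
STORE 2 : [5]
PUSH 2  : [5, 2]
STORE 1 : [5]
DUP     : [5, 5]
SWAP    : [5, 5]
SWAP    : [5, 5]
SUB     : [0]
LOAD 1  : [0, 2]
OVER    : [0, 2, 0]
POP     : [0, 2]
SWAP    : [2, 0]
STORE 1 : [2]
PUSH 47 : [2, 47]
STORE 2 : [2]
NEG     : [-2]
DUP     : [-2, -2]
LOAD 2  : [-2, -2, 47]
ROT     : [-2, 47, -2]
SUB     : [-2, 49]
PUSH 8  : [-2, 49, 8]
OVER    : [-2, 49, 8, 49]
SUB     : [-2, 49, -41]

47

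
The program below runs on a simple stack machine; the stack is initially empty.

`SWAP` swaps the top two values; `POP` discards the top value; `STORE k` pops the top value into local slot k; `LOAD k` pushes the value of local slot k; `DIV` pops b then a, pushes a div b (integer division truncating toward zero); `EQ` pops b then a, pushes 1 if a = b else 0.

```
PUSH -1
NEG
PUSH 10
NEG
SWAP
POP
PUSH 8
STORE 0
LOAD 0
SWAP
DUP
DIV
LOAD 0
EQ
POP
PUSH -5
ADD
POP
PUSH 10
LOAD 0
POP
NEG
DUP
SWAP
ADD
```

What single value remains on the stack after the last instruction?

PUSH -1 → [-1]
NEG     → [1]
PUSH 10 → [1, 10]
NEG     → [1, -10]
SWAP    → [-10, 1]
POP     → [-10]
PUSH 8  → [-10, 8]
STORE 0 → [-10]
LOAD 0  → [-10, 8]
SWAP    → [8, -10]
DUP     → [8, -10, -10]
DIV     → [8, 1]
LOAD 0  → [8, 1, 8]
EQ      → [8, 0]
POP     → [8]
PUSH -5 → [8, -5]
ADD     → [3]
POP     → []
PUSH 10 → [10]
LOAD 0  → [10, 8]
POP     → [10]
NEG     → [-10]
DUP     → [-10, -10]
SWAP    → [-10, -10]
ADD     → [-20]

-20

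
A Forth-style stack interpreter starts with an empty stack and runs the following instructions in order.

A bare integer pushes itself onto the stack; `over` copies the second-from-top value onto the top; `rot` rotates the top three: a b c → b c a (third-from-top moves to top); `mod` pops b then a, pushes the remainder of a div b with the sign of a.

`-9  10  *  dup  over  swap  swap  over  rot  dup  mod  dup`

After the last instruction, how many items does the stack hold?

5

-9   → -9
10   → -9 10
*    → -90
dup  → -90 -90
over → -90 -90 -90
swap → -90 -90 -90
swap → -90 -90 -90
over → -90 -90 -90 -90
rot  → -90 -90 -90 -90
dup  → -90 -90 -90 -90 -90
mod  → -90 -90 -90 0
dup  → -90 -90 -90 0 0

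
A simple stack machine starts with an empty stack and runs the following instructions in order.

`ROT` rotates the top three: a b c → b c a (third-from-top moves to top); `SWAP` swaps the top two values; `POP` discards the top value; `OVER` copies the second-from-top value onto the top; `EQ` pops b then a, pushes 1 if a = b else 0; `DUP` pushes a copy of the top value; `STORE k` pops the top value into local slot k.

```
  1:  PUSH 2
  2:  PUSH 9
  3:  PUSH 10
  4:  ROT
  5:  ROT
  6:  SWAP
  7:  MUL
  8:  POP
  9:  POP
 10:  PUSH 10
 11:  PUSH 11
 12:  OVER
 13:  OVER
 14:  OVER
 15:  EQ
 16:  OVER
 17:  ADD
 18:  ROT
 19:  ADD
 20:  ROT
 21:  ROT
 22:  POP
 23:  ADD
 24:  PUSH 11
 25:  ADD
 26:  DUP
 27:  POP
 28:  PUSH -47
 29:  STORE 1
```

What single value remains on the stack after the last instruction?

PUSH 2    [2]
PUSH 9    [2, 9]
PUSH 10   [2, 9, 10]
ROT       [9, 10, 2]
ROT       [10, 2, 9]
SWAP      [10, 9, 2]
MUL       [10, 18]
POP       [10]
POP       []
PUSH 10   [10]
PUSH 11   [10, 11]
OVER      [10, 11, 10]
OVER      [10, 11, 10, 11]
OVER      [10, 11, 10, 11, 10]
EQ        [10, 11, 10, 0]
OVER      [10, 11, 10, 0, 10]
ADD       [10, 11, 10, 10]
ROT       [10, 10, 10, 11]
ADD       [10, 10, 21]
ROT       [10, 21, 10]
ROT       [21, 10, 10]
POP       [21, 10]
ADD       [31]
PUSH 11   [31, 11]
ADD       [42]
DUP       [42, 42]
POP       [42]
PUSH -47  [42, -47]
STORE 1   [42]

42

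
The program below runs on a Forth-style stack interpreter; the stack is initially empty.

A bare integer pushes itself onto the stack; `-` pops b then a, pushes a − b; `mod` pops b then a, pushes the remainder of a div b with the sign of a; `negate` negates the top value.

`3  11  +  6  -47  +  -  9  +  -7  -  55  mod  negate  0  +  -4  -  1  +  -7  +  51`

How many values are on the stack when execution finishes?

2

3      → 3
11     → 3 11
+      → 14
6      → 14 6
-47    → 14 6 -47
+      → 14 -41
-      → 55
9      → 55 9
+      → 64
-7     → 64 -7
-      → 71
55     → 71 55
mod    → 16
negate → -16
0      → -16 0
+      → -16
-4     → -16 -4
-      → -12
1      → -12 1
+      → -11
-7     → -11 -7
+      → -18
51     → -18 51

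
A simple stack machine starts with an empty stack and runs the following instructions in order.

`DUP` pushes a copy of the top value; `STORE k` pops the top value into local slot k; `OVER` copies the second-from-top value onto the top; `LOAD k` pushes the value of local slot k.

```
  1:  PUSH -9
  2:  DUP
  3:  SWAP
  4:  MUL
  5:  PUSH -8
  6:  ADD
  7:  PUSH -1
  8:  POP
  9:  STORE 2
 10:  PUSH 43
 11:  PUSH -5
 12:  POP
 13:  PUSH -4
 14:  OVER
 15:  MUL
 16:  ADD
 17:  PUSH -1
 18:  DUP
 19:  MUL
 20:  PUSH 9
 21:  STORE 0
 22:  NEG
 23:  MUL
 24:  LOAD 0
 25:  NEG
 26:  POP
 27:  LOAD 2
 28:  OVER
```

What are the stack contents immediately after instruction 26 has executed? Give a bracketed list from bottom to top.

[129]

PUSH -9  [-9]
DUP      [-9, -9]
SWAP     [-9, -9]
MUL      [81]
PUSH -8  [81, -8]
ADD      [73]
PUSH -1  [73, -1]
POP      [73]
STORE 2  []
PUSH 43  [43]
PUSH -5  [43, -5]
POP      [43]
PUSH -4  [43, -4]
OVER     [43, -4, 43]
MUL      [43, -172]
ADD      [-129]
PUSH -1  [-129, -1]
DUP      [-129, -1, -1]
MUL      [-129, 1]
PUSH 9   [-129, 1, 9]
STORE 0  [-129, 1]
NEG      [-129, -1]
MUL      [129]
LOAD 0   [129, 9]
NEG      [129, -9]
POP      [129]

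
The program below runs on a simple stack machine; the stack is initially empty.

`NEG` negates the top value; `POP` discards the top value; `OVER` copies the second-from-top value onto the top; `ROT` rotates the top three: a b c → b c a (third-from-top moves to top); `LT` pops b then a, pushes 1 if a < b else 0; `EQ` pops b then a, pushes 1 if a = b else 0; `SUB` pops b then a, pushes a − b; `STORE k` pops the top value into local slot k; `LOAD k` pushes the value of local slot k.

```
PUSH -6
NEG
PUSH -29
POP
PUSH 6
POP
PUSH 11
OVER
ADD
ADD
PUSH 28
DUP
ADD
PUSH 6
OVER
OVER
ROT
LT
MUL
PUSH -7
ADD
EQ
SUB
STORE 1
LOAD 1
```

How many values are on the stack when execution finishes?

PUSH -6   -6
NEG       6
PUSH -29  6 -29
POP       6
PUSH 6    6 6
POP       6
PUSH 11   6 11
OVER      6 11 6
ADD       6 17
ADD       23
PUSH 28   23 28
DUP       23 28 28
ADD       23 56
PUSH 6    23 56 6
OVER      23 56 6 56
OVER      23 56 6 56 6
ROT       23 56 56 6 6
LT        23 56 56 0
MUL       23 56 0
PUSH -7   23 56 0 -7
ADD       23 56 -7
EQ        23 0
SUB       23
STORE 1   (empty)
LOAD 1    23

1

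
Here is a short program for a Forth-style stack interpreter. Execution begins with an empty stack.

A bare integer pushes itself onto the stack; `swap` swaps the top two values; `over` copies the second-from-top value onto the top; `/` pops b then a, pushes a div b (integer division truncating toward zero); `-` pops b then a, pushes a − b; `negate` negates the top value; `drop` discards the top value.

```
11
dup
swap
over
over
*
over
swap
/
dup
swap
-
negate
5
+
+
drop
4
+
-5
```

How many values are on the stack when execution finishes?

11     -> 11
dup    -> 11 11
swap   -> 11 11
over   -> 11 11 11
over   -> 11 11 11 11
*      -> 11 11 121
over   -> 11 11 121 11
swap   -> 11 11 11 121
/      -> 11 11 0
dup    -> 11 11 0 0
swap   -> 11 11 0 0
-      -> 11 11 0
negate -> 11 11 0
5      -> 11 11 0 5
+      -> 11 11 5
+      -> 11 16
drop   -> 11
4      -> 11 4
+      -> 15
-5     -> 15 -5

2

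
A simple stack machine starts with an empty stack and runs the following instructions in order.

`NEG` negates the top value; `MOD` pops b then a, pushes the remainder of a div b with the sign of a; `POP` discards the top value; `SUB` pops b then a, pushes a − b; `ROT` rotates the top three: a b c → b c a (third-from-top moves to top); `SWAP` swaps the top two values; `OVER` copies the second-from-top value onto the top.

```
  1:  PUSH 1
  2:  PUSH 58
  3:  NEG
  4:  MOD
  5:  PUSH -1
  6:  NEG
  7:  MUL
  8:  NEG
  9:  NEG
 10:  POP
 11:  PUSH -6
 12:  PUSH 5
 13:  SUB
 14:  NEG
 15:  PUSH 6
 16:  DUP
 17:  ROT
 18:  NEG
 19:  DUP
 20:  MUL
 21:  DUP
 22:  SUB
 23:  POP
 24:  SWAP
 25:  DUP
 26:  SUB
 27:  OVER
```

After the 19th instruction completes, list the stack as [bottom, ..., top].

[6, 6, -11, -11]

PUSH 1   [1]
PUSH 58  [1, 58]
NEG      [1, -58]
MOD      [1]
PUSH -1  [1, -1]
NEG      [1, 1]
MUL      [1]
NEG      [-1]
NEG      [1]
POP      []
PUSH -6  [-6]
PUSH 5   [-6, 5]
SUB      [-11]
NEG      [11]
PUSH 6   [11, 6]
DUP      [11, 6, 6]
ROT      [6, 6, 11]
NEG      [6, 6, -11]
DUP      [6, 6, -11, -11]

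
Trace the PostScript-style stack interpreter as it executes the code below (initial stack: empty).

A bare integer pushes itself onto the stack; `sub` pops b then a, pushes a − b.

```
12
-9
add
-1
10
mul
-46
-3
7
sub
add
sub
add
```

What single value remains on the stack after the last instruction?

49

12  : 12
-9  : 12 -9
add : 3
-1  : 3 -1
10  : 3 -1 10
mul : 3 -10
-46 : 3 -10 -46
-3  : 3 -10 -46 -3
7   : 3 -10 -46 -3 7
sub : 3 -10 -46 -10
add : 3 -10 -56
sub : 3 46
add : 49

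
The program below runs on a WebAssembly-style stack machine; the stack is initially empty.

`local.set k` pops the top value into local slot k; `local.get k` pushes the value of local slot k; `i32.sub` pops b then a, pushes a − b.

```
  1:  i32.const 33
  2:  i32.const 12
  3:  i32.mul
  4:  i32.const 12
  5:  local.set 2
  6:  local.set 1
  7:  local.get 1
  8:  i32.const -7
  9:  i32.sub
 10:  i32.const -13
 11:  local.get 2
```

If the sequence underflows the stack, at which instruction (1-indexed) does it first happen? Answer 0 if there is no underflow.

i32.const 33   33
i32.const 12   33 12
i32.mul        396
i32.const 12   396 12
local.set 2    396
local.set 1    (empty)
local.get 1    396
i32.const -7   396 -7
i32.sub        403
i32.const -13  403 -13
local.get 2    403 -13 12

0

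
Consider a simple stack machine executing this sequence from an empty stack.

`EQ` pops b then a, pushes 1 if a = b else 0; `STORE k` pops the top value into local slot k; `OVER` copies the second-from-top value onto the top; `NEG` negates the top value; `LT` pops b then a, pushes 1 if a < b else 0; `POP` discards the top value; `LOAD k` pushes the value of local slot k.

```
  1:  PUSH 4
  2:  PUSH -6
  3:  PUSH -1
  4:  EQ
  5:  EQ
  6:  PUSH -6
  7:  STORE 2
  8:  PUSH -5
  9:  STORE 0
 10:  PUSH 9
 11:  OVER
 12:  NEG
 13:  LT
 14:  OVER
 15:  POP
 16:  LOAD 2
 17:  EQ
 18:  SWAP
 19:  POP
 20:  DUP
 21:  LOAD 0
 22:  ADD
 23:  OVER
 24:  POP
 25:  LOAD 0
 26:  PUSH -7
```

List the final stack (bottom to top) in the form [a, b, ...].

[0, -5, -5, -7]

PUSH 4  → 4
PUSH -6 → 4 -6
PUSH -1 → 4 -6 -1
EQ      → 4 0
EQ      → 0
PUSH -6 → 0 -6
STORE 2 → 0
PUSH -5 → 0 -5
STORE 0 → 0
PUSH 9  → 0 9
OVER    → 0 9 0
NEG     → 0 9 0
LT      → 0 0
OVER    → 0 0 0
POP     → 0 0
LOAD 2  → 0 0 -6
EQ      → 0 0
SWAP    → 0 0
POP     → 0
DUP     → 0 0
LOAD 0  → 0 0 -5
ADD     → 0 -5
OVER    → 0 -5 0
POP     → 0 -5
LOAD 0  → 0 -5 -5
PUSH -7 → 0 -5 -5 -7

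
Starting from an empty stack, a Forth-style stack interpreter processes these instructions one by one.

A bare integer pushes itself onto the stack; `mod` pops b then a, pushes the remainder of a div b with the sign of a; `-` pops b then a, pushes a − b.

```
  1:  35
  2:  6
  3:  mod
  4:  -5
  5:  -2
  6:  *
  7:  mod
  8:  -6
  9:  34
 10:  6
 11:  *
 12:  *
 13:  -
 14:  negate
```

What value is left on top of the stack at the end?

35     : 35
6      : 35 6
mod    : 5
-5     : 5 -5
-2     : 5 -5 -2
*      : 5 10
mod    : 5
-6     : 5 -6
34     : 5 -6 34
6      : 5 -6 34 6
*      : 5 -6 204
*      : 5 -1224
-      : 1229
negate : -1229

-1229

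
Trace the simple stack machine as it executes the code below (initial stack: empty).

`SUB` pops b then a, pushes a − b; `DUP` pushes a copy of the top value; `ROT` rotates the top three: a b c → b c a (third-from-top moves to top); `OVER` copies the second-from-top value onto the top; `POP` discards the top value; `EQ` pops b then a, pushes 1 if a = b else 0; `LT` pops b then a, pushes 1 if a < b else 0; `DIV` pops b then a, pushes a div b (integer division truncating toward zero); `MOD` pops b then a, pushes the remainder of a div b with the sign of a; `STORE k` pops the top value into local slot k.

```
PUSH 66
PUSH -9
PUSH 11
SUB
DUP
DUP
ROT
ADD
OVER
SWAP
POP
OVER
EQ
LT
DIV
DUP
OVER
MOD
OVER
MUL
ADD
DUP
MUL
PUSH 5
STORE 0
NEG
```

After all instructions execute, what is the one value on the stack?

PUSH 66  66
PUSH -9  66 -9
PUSH 11  66 -9 11
SUB      66 -20
DUP      66 -20 -20
DUP      66 -20 -20 -20
ROT      66 -20 -20 -20
ADD      66 -20 -40
OVER     66 -20 -40 -20
SWAP     66 -20 -20 -40
POP      66 -20 -20
OVER     66 -20 -20 -20
EQ       66 -20 1
LT       66 1
DIV      66
DUP      66 66
OVER     66 66 66
MOD      66 0
OVER     66 0 66
MUL      66 0
ADD      66
DUP      66 66
MUL      4356
PUSH 5   4356 5
STORE 0  4356
NEG      -4356

-4356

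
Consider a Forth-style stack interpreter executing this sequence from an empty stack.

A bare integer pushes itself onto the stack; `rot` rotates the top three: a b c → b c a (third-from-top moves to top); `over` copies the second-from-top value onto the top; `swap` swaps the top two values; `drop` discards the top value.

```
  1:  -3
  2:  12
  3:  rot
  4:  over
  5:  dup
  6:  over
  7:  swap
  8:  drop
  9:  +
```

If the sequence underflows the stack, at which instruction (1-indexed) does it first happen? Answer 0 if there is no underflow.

-3 -> [-3]
12 -> [-3, 12]
rot  — needs 3 operands, stack has 2 → underflow

3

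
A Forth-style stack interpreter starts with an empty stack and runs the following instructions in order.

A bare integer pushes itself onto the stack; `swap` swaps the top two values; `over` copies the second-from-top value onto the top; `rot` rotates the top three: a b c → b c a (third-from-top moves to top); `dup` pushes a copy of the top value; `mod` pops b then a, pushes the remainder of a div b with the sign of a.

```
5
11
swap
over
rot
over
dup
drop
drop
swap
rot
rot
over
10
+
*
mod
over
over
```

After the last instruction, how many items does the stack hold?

4

5    -> 5
11   -> 5 11
swap -> 11 5
over -> 11 5 11
rot  -> 5 11 11
over -> 5 11 11 11
dup  -> 5 11 11 11 11
drop -> 5 11 11 11
drop -> 5 11 11
swap -> 5 11 11
rot  -> 11 11 5
rot  -> 11 5 11
over -> 11 5 11 5
10   -> 11 5 11 5 10
+    -> 11 5 11 15
*    -> 11 5 165
mod  -> 11 5
over -> 11 5 11
over -> 11 5 11 5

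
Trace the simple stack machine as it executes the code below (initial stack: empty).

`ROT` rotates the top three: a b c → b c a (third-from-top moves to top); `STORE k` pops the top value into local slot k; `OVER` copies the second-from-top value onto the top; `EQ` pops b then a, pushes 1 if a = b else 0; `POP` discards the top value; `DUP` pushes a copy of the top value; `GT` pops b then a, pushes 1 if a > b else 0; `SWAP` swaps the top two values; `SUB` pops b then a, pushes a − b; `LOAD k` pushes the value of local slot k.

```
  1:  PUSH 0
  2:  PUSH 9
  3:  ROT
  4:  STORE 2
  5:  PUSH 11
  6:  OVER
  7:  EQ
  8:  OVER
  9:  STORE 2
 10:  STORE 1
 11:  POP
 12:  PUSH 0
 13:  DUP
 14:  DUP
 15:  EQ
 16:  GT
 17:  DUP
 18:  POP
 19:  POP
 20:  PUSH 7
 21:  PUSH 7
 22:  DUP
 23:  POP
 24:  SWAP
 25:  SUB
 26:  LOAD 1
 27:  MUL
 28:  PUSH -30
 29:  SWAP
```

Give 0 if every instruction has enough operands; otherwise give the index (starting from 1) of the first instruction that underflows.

PUSH 0 -> [0]
PUSH 9 -> [0, 9]
ROT  — needs 3 operands, stack has 2 → underflow

3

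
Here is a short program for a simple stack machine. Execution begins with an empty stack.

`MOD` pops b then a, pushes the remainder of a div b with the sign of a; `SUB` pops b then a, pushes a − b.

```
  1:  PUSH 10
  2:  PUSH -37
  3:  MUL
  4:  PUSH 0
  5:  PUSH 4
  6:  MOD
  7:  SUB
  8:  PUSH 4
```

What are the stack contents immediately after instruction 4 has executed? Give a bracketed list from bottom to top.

[-370, 0]

PUSH 10  → 10
PUSH -37 → 10 -37
MUL      → -370
PUSH 0   → -370 0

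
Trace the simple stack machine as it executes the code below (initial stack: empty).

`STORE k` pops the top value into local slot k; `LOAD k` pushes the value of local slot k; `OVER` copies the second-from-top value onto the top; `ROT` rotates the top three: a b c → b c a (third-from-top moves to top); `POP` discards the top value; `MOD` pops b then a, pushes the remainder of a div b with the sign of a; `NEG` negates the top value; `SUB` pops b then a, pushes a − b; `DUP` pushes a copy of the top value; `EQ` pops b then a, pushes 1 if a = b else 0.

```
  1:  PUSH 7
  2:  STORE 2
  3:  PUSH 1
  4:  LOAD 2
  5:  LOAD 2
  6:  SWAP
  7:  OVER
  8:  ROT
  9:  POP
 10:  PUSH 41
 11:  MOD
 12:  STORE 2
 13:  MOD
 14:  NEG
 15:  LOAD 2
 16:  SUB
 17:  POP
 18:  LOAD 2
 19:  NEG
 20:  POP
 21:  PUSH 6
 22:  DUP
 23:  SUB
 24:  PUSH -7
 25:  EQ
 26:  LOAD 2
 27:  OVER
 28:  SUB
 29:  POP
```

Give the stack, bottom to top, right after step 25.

[0]

PUSH 7  -> 7
STORE 2 -> (empty)
PUSH 1  -> 1
LOAD 2  -> 1 7
LOAD 2  -> 1 7 7
SWAP    -> 1 7 7
OVER    -> 1 7 7 7
ROT     -> 1 7 7 7
POP     -> 1 7 7
PUSH 41 -> 1 7 7 41
MOD     -> 1 7 7
STORE 2 -> 1 7
MOD     -> 1
NEG     -> -1
LOAD 2  -> -1 7
SUB     -> -8
POP     -> (empty)
LOAD 2  -> 7
NEG     -> -7
POP     -> (empty)
PUSH 6  -> 6
DUP     -> 6 6
SUB     -> 0
PUSH -7 -> 0 -7
EQ      -> 0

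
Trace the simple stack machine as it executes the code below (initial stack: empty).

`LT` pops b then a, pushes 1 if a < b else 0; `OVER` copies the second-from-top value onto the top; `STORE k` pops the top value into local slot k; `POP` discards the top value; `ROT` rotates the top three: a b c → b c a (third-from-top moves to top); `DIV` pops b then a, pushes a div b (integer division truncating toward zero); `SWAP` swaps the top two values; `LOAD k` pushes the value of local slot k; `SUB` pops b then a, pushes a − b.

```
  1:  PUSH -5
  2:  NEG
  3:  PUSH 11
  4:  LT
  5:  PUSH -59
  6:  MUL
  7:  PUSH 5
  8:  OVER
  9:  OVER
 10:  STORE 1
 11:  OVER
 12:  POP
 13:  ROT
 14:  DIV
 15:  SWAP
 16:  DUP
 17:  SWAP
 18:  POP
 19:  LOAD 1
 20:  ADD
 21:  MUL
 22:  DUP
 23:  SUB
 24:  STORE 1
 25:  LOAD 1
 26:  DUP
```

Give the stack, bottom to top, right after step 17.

[1, 5, 5]

PUSH -5  → [-5]
NEG      → [5]
PUSH 11  → [5, 11]
LT       → [1]
PUSH -59 → [1, -59]
MUL      → [-59]
PUSH 5   → [-59, 5]
OVER     → [-59, 5, -59]
OVER     → [-59, 5, -59, 5]
STORE 1  → [-59, 5, -59]
OVER     → [-59, 5, -59, 5]
POP      → [-59, 5, -59]
ROT      → [5, -59, -59]
DIV      → [5, 1]
SWAP     → [1, 5]
DUP      → [1, 5, 5]
SWAP     → [1, 5, 5]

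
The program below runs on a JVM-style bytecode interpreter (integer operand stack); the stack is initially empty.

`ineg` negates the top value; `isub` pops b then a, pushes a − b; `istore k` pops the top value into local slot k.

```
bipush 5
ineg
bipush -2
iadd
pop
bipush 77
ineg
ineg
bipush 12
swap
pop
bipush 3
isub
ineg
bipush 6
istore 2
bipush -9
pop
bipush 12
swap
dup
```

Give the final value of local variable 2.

6

bipush 5   [5]
ineg       [-5]
bipush -2  [-5, -2]
iadd       [-7]
pop        []
bipush 77  [77]
ineg       [-77]
ineg       [77]
bipush 12  [77, 12]
swap       [12, 77]
pop        [12]
bipush 3   [12, 3]
isub       [9]
ineg       [-9]
bipush 6   [-9, 6]
istore 2   [-9]
bipush -9  [-9, -9]
pop        [-9]
bipush 12  [-9, 12]
swap       [12, -9]
dup        [12, -9, -9]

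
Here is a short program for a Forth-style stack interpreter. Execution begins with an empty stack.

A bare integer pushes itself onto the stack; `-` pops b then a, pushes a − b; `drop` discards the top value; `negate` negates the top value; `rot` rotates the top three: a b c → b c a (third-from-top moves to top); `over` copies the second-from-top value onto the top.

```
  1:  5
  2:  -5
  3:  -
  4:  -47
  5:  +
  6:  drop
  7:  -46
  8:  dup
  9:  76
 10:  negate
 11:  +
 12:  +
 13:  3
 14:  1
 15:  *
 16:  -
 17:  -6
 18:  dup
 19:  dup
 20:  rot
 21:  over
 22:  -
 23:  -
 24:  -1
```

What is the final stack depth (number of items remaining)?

4

5      → 5
-5     → 5 -5
-      → 10
-47    → 10 -47
+      → -37
drop   → (empty)
-46    → -46
dup    → -46 -46
76     → -46 -46 76
negate → -46 -46 -76
+      → -46 -122
+      → -168
3      → -168 3
1      → -168 3 1
*      → -168 3
-      → -171
-6     → -171 -6
dup    → -171 -6 -6
dup    → -171 -6 -6 -6
rot    → -171 -6 -6 -6
over   → -171 -6 -6 -6 -6
-      → -171 -6 -6 0
-      → -171 -6 -6
-1     → -171 -6 -6 -1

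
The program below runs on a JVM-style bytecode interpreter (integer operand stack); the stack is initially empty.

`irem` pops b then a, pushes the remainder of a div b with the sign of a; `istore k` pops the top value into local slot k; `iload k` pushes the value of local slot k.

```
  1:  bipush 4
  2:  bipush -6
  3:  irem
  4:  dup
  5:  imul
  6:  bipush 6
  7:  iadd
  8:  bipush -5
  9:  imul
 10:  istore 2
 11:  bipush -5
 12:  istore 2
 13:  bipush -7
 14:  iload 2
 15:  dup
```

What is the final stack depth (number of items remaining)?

3

bipush 4  -> [4]
bipush -6 -> [4, -6]
irem      -> [4]
dup       -> [4, 4]
imul      -> [16]
bipush 6  -> [16, 6]
iadd      -> [22]
bipush -5 -> [22, -5]
imul      -> [-110]
istore 2  -> []
bipush -5 -> [-5]
istore 2  -> []
bipush -7 -> [-7]
iload 2   -> [-7, -5]
dup       -> [-7, -5, -5]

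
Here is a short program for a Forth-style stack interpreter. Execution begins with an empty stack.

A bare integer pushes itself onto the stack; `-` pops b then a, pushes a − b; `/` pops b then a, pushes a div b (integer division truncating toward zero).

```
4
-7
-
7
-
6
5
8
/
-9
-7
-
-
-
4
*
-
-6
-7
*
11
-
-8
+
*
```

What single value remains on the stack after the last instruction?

-276

4  → 4
-7 → 4 -7
-  → 11
7  → 11 7
-  → 4
6  → 4 6
5  → 4 6 5
8  → 4 6 5 8
/  → 4 6 0
-9 → 4 6 0 -9
-7 → 4 6 0 -9 -7
-  → 4 6 0 -2
-  → 4 6 2
-  → 4 4
4  → 4 4 4
*  → 4 16
-  → -12
-6 → -12 -6
-7 → -12 -6 -7
*  → -12 42
11 → -12 42 11
-  → -12 31
-8 → -12 31 -8
+  → -12 23
*  → -276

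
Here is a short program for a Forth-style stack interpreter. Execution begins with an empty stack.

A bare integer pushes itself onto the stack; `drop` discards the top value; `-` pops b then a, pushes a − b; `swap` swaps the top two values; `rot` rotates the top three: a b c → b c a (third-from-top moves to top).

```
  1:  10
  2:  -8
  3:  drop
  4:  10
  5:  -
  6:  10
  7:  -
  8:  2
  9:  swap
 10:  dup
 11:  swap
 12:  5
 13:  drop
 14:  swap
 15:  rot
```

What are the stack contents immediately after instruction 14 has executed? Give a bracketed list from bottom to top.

10   -> [10]
-8   -> [10, -8]
drop -> [10]
10   -> [10, 10]
-    -> [0]
10   -> [0, 10]
-    -> [-10]
2    -> [-10, 2]
swap -> [2, -10]
dup  -> [2, -10, -10]
swap -> [2, -10, -10]
5    -> [2, -10, -10, 5]
drop -> [2, -10, -10]
swap -> [2, -10, -10]

[2, -10, -10]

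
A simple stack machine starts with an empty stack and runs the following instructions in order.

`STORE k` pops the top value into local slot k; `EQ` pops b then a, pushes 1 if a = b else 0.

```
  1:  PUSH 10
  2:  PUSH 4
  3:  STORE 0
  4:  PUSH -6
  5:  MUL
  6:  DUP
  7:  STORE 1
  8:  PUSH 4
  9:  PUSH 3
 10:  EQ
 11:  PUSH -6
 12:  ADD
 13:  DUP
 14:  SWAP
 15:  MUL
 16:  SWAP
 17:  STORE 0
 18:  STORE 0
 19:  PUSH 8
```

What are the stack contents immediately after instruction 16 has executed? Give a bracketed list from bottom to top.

[36, -60]

PUSH 10 -> [10]
PUSH 4  -> [10, 4]
STORE 0 -> [10]
PUSH -6 -> [10, -6]
MUL     -> [-60]
DUP     -> [-60, -60]
STORE 1 -> [-60]
PUSH 4  -> [-60, 4]
PUSH 3  -> [-60, 4, 3]
EQ      -> [-60, 0]
PUSH -6 -> [-60, 0, -6]
ADD     -> [-60, -6]
DUP     -> [-60, -6, -6]
SWAP    -> [-60, -6, -6]
MUL     -> [-60, 36]
SWAP    -> [36, -60]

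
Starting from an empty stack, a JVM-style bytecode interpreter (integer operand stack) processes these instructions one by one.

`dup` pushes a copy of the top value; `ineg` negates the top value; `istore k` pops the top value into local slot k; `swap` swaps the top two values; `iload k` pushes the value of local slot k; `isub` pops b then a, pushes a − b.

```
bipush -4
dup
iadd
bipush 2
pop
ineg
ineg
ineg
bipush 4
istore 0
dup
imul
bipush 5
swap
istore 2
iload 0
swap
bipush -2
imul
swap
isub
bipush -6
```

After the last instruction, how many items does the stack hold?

bipush -4  -4
dup        -4 -4
iadd       -8
bipush 2   -8 2
pop        -8
ineg       8
ineg       -8
ineg       8
bipush 4   8 4
istore 0   8
dup        8 8
imul       64
bipush 5   64 5
swap       5 64
istore 2   5
iload 0    5 4
swap       4 5
bipush -2  4 5 -2
imul       4 -10
swap       -10 4
isub       -14
bipush -6  -14 -6

2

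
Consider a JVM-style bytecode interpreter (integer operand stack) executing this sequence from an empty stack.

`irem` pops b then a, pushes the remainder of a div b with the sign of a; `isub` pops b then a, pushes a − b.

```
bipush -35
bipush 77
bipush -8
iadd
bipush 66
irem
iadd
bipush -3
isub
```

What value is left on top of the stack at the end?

bipush -35 -> -35
bipush 77  -> -35 77
bipush -8  -> -35 77 -8
iadd       -> -35 69
bipush 66  -> -35 69 66
irem       -> -35 3
iadd       -> -32
bipush -3  -> -32 -3
isub       -> -29

-29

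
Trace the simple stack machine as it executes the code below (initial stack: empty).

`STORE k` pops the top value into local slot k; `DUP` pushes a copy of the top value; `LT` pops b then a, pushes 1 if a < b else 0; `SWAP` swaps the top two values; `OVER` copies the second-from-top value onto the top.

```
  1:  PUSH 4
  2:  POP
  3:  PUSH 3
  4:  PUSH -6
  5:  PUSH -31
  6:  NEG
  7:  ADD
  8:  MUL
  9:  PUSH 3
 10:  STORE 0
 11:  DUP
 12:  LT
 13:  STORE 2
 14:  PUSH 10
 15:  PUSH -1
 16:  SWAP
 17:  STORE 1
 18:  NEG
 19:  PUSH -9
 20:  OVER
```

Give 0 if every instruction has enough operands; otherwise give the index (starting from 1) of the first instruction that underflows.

PUSH 4   : [4]
POP      : []
PUSH 3   : [3]
PUSH -6  : [3, -6]
PUSH -31 : [3, -6, -31]
NEG      : [3, -6, 31]
ADD      : [3, 25]
MUL      : [75]
PUSH 3   : [75, 3]
STORE 0  : [75]
DUP      : [75, 75]
LT       : [0]
STORE 2  : []
PUSH 10  : [10]
PUSH -1  : [10, -1]
SWAP     : [-1, 10]
STORE 1  : [-1]
NEG      : [1]
PUSH -9  : [1, -9]
OVER     : [1, -9, 1]

0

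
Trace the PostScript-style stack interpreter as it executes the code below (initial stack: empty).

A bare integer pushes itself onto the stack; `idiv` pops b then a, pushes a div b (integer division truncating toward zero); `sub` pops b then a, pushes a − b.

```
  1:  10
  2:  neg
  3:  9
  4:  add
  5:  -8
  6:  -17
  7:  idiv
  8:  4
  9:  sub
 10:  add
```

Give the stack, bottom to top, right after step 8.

10   → 10
neg  → -10
9    → -10 9
add  → -1
-8   → -1 -8
-17  → -1 -8 -17
idiv → -1 0
4    → -1 0 4

[-1, 0, 4]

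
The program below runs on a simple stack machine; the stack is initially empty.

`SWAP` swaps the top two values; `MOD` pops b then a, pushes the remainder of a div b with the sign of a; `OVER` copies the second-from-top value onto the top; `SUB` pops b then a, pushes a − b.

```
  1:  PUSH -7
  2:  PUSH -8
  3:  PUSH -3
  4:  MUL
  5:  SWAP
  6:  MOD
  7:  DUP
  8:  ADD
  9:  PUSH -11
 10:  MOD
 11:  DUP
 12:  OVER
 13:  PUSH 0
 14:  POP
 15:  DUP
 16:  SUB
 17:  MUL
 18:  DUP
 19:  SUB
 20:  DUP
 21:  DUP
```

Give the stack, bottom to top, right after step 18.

[6, 0, 0]

PUSH -7  -> [-7]
PUSH -8  -> [-7, -8]
PUSH -3  -> [-7, -8, -3]
MUL      -> [-7, 24]
SWAP     -> [24, -7]
MOD      -> [3]
DUP      -> [3, 3]
ADD      -> [6]
PUSH -11 -> [6, -11]
MOD      -> [6]
DUP      -> [6, 6]
OVER     -> [6, 6, 6]
PUSH 0   -> [6, 6, 6, 0]
POP      -> [6, 6, 6]
DUP      -> [6, 6, 6, 6]
SUB      -> [6, 6, 0]
MUL      -> [6, 0]
DUP      -> [6, 0, 0]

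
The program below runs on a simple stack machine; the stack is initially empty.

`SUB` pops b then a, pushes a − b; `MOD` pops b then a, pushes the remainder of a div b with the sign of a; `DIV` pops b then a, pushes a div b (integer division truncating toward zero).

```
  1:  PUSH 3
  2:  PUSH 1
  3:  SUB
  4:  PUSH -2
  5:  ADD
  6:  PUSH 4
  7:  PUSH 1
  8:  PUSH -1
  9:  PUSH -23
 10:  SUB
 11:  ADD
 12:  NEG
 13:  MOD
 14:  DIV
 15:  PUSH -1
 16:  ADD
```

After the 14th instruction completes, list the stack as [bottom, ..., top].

PUSH 3    3
PUSH 1    3 1
SUB       2
PUSH -2   2 -2
ADD       0
PUSH 4    0 4
PUSH 1    0 4 1
PUSH -1   0 4 1 -1
PUSH -23  0 4 1 -1 -23
SUB       0 4 1 22
ADD       0 4 23
NEG       0 4 -23
MOD       0 4
DIV       0

[0]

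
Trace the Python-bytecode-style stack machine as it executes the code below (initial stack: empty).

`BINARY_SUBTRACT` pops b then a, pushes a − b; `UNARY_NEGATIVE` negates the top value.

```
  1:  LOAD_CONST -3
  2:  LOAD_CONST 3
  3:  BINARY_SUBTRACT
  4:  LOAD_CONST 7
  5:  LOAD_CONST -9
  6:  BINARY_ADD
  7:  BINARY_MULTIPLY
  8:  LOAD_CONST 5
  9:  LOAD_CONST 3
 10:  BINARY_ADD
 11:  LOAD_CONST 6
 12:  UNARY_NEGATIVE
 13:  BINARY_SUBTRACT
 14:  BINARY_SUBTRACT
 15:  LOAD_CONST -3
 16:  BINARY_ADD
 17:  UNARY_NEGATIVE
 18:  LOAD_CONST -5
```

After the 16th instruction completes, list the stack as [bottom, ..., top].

LOAD_CONST -3   → -3
LOAD_CONST 3    → -3 3
BINARY_SUBTRACT → -6
LOAD_CONST 7    → -6 7
LOAD_CONST -9   → -6 7 -9
BINARY_ADD      → -6 -2
BINARY_MULTIPLY → 12
LOAD_CONST 5    → 12 5
LOAD_CONST 3    → 12 5 3
BINARY_ADD      → 12 8
LOAD_CONST 6    → 12 8 6
UNARY_NEGATIVE  → 12 8 -6
BINARY_SUBTRACT → 12 14
BINARY_SUBTRACT → -2
LOAD_CONST -3   → -2 -3
BINARY_ADD      → -5

[-5]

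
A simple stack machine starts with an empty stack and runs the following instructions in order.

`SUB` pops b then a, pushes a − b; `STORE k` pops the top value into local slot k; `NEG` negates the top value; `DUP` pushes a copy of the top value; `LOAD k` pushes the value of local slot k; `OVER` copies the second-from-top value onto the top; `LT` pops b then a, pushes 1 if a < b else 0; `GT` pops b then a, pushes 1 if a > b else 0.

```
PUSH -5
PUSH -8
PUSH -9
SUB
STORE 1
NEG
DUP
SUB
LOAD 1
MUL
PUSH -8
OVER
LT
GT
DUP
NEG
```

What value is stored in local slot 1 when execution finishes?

PUSH -5 → [-5]
PUSH -8 → [-5, -8]
PUSH -9 → [-5, -8, -9]
SUB     → [-5, 1]
STORE 1 → [-5]
NEG     → [5]
DUP     → [5, 5]
SUB     → [0]
LOAD 1  → [0, 1]
MUL     → [0]
PUSH -8 → [0, -8]
OVER    → [0, -8, 0]
LT      → [0, 1]
GT      → [0]
DUP     → [0, 0]
NEG     → [0, 0]

1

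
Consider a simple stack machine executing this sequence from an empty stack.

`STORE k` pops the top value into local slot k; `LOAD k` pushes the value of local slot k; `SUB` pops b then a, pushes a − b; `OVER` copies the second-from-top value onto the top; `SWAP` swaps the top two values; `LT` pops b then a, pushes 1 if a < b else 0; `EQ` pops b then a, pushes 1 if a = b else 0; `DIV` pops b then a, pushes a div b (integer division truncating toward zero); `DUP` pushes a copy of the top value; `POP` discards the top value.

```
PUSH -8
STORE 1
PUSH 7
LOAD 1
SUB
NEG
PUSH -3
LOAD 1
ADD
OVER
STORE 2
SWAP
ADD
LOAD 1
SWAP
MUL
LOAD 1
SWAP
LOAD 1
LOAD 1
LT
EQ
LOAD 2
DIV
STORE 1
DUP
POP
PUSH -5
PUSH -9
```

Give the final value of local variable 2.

-15

PUSH -8  -8
STORE 1  (empty)
PUSH 7   7
LOAD 1   7 -8
SUB      15
NEG      -15
PUSH -3  -15 -3
LOAD 1   -15 -3 -8
ADD      -15 -11
OVER     -15 -11 -15
STORE 2  -15 -11
SWAP     -11 -15
ADD      -26
LOAD 1   -26 -8
SWAP     -8 -26
MUL      208
LOAD 1   208 -8
SWAP     -8 208
LOAD 1   -8 208 -8
LOAD 1   -8 208 -8 -8
LT       -8 208 0
EQ       -8 0
LOAD 2   -8 0 -15
DIV      -8 0
STORE 1  -8
DUP      -8 -8
POP      -8
PUSH -5  -8 -5
PUSH -9  -8 -5 -9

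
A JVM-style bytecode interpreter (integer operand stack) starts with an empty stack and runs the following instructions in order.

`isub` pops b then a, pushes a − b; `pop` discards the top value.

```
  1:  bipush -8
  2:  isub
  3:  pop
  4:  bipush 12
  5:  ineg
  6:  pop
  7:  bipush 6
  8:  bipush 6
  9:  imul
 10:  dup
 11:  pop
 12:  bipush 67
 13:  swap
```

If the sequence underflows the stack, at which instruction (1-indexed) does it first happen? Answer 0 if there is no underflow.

bipush -8 -> -8
isub  — needs 2 operands, stack has 1 → underflow

2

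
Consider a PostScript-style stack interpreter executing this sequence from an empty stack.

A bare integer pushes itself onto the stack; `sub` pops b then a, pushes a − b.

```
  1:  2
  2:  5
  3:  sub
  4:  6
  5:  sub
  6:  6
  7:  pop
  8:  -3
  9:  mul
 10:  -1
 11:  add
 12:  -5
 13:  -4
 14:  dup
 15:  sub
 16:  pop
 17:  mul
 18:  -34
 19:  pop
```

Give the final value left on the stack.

2   -> 2
5   -> 2 5
sub -> -3
6   -> -3 6
sub -> -9
6   -> -9 6
pop -> -9
-3  -> -9 -3
mul -> 27
-1  -> 27 -1
add -> 26
-5  -> 26 -5
-4  -> 26 -5 -4
dup -> 26 -5 -4 -4
sub -> 26 -5 0
pop -> 26 -5
mul -> -130
-34 -> -130 -34
pop -> -130

-130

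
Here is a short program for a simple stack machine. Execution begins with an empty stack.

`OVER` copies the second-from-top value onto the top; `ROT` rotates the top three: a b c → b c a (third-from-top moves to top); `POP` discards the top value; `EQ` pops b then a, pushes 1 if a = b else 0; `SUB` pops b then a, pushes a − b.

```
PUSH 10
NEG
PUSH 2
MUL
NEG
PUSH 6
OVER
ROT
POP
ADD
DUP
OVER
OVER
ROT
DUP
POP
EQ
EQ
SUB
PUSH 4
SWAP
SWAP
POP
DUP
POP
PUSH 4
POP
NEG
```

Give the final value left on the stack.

-26

PUSH 10 : [10]
NEG     : [-10]
PUSH 2  : [-10, 2]
MUL     : [-20]
NEG     : [20]
PUSH 6  : [20, 6]
OVER    : [20, 6, 20]
ROT     : [6, 20, 20]
POP     : [6, 20]
ADD     : [26]
DUP     : [26, 26]
OVER    : [26, 26, 26]
OVER    : [26, 26, 26, 26]
ROT     : [26, 26, 26, 26]
DUP     : [26, 26, 26, 26, 26]
POP     : [26, 26, 26, 26]
EQ      : [26, 26, 1]
EQ      : [26, 0]
SUB     : [26]
PUSH 4  : [26, 4]
SWAP    : [4, 26]
SWAP    : [26, 4]
POP     : [26]
DUP     : [26, 26]
POP     : [26]
PUSH 4  : [26, 4]
POP     : [26]
NEG     : [-26]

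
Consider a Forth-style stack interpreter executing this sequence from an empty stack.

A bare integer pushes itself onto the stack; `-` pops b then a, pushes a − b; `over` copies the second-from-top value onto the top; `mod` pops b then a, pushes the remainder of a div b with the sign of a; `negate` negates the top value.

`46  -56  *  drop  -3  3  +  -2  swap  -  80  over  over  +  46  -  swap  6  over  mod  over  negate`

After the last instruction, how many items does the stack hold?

5

46     → [46]
-56    → [46, -56]
*      → [-2576]
drop   → []
-3     → [-3]
3      → [-3, 3]
+      → [0]
-2     → [0, -2]
swap   → [-2, 0]
-      → [-2]
80     → [-2, 80]
over   → [-2, 80, -2]
over   → [-2, 80, -2, 80]
+      → [-2, 80, 78]
46     → [-2, 80, 78, 46]
-      → [-2, 80, 32]
swap   → [-2, 32, 80]
6      → [-2, 32, 80, 6]
over   → [-2, 32, 80, 6, 80]
mod    → [-2, 32, 80, 6]
over   → [-2, 32, 80, 6, 80]
negate → [-2, 32, 80, 6, -80]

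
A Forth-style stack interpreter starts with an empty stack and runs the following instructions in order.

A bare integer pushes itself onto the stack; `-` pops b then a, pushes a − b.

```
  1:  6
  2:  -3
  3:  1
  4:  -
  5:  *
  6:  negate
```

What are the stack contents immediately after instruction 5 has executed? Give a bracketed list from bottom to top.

6  : [6]
-3 : [6, -3]
1  : [6, -3, 1]
-  : [6, -4]
*  : [-24]

[-24]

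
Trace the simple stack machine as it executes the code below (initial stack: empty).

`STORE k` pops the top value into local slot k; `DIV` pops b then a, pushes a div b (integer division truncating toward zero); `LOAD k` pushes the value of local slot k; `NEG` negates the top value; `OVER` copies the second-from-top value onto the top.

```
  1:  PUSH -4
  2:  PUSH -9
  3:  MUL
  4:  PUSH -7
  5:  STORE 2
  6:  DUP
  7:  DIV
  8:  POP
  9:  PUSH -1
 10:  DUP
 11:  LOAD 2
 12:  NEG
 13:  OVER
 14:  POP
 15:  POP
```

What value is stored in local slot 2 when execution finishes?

PUSH -4  -4
PUSH -9  -4 -9
MUL      36
PUSH -7  36 -7
STORE 2  36
DUP      36 36
DIV      1
POP      (empty)
PUSH -1  -1
DUP      -1 -1
LOAD 2   -1 -1 -7
NEG      -1 -1 7
OVER     -1 -1 7 -1
POP      -1 -1 7
POP      -1 -1

-7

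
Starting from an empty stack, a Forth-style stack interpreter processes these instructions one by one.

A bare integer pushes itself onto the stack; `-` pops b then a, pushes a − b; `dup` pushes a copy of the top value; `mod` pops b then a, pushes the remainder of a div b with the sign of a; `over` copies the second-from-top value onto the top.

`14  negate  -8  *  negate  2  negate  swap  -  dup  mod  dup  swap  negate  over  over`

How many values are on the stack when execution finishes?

4

14     → 14
negate → -14
-8     → -14 -8
*      → 112
negate → -112
2      → -112 2
negate → -112 -2
swap   → -2 -112
-      → 110
dup    → 110 110
mod    → 0
dup    → 0 0
swap   → 0 0
negate → 0 0
over   → 0 0 0
over   → 0 0 0 0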